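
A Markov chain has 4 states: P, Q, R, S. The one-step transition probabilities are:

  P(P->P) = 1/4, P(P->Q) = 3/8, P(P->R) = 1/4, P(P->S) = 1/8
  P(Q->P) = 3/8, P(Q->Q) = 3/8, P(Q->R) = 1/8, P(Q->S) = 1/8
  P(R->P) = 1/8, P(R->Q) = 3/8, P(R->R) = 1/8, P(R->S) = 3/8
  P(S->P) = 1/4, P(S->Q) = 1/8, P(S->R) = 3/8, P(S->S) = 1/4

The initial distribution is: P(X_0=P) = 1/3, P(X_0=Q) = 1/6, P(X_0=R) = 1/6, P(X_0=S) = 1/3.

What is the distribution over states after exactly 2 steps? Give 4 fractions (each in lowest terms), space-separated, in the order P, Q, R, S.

Answer: 49/192 31/96 5/24 41/192

Derivation:
Propagating the distribution step by step (d_{t+1} = d_t * P):
d_0 = (P=1/3, Q=1/6, R=1/6, S=1/3)
  d_1[P] = 1/3*1/4 + 1/6*3/8 + 1/6*1/8 + 1/3*1/4 = 1/4
  d_1[Q] = 1/3*3/8 + 1/6*3/8 + 1/6*3/8 + 1/3*1/8 = 7/24
  d_1[R] = 1/3*1/4 + 1/6*1/8 + 1/6*1/8 + 1/3*3/8 = 1/4
  d_1[S] = 1/3*1/8 + 1/6*1/8 + 1/6*3/8 + 1/3*1/4 = 5/24
d_1 = (P=1/4, Q=7/24, R=1/4, S=5/24)
  d_2[P] = 1/4*1/4 + 7/24*3/8 + 1/4*1/8 + 5/24*1/4 = 49/192
  d_2[Q] = 1/4*3/8 + 7/24*3/8 + 1/4*3/8 + 5/24*1/8 = 31/96
  d_2[R] = 1/4*1/4 + 7/24*1/8 + 1/4*1/8 + 5/24*3/8 = 5/24
  d_2[S] = 1/4*1/8 + 7/24*1/8 + 1/4*3/8 + 5/24*1/4 = 41/192
d_2 = (P=49/192, Q=31/96, R=5/24, S=41/192)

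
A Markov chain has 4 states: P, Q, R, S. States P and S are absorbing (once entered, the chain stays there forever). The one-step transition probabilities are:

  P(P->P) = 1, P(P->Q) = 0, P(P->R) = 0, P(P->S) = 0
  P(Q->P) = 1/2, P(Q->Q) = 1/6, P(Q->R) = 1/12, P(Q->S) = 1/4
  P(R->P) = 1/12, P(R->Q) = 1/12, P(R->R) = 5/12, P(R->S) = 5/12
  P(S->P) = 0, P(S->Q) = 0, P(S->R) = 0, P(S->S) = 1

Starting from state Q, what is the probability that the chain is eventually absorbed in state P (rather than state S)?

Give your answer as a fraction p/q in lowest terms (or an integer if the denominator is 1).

Let a_i = P(absorbed in P | start in state i).
Boundary conditions: a_P = 1, a_S = 0.
For each transient state i, a_i = sum_j P(i->j) * a_j:
  a_Q = 1/2*a_P + 1/6*a_Q + 1/12*a_R + 1/4*a_S
  a_R = 1/12*a_P + 1/12*a_Q + 5/12*a_R + 5/12*a_S

Substituting a_P = 1 and a_S = 0, rearrange to (I - Q) a = r where r[i] = P(i -> P):
  [5/6, -1/12] . (a_Q, a_R) = 1/2
  [-1/12, 7/12] . (a_Q, a_R) = 1/12

Solving yields:
  a_Q = 43/69
  a_R = 16/69

Starting state is Q, so the absorption probability is a_Q = 43/69.

Answer: 43/69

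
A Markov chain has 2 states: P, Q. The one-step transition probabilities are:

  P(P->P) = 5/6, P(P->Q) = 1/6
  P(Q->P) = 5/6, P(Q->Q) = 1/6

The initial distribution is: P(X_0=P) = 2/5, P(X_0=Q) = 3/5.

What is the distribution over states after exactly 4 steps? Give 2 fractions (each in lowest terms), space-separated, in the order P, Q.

Answer: 5/6 1/6

Derivation:
Propagating the distribution step by step (d_{t+1} = d_t * P):
d_0 = (P=2/5, Q=3/5)
  d_1[P] = 2/5*5/6 + 3/5*5/6 = 5/6
  d_1[Q] = 2/5*1/6 + 3/5*1/6 = 1/6
d_1 = (P=5/6, Q=1/6)
  d_2[P] = 5/6*5/6 + 1/6*5/6 = 5/6
  d_2[Q] = 5/6*1/6 + 1/6*1/6 = 1/6
d_2 = (P=5/6, Q=1/6)
  d_3[P] = 5/6*5/6 + 1/6*5/6 = 5/6
  d_3[Q] = 5/6*1/6 + 1/6*1/6 = 1/6
d_3 = (P=5/6, Q=1/6)
  d_4[P] = 5/6*5/6 + 1/6*5/6 = 5/6
  d_4[Q] = 5/6*1/6 + 1/6*1/6 = 1/6
d_4 = (P=5/6, Q=1/6)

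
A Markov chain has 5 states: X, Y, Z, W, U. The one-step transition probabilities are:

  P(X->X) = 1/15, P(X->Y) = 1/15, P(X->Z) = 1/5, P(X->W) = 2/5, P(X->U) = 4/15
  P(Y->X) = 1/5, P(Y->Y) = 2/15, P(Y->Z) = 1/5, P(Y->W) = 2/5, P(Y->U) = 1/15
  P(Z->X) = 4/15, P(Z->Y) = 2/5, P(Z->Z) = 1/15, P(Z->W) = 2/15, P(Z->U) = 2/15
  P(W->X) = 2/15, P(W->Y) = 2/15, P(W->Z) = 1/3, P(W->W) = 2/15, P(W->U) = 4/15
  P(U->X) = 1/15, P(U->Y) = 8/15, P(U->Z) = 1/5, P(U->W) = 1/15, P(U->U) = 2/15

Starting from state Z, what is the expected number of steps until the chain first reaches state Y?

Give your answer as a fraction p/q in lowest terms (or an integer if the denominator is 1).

Let h_i = expected steps to first reach Y from state i.
Boundary: h_Y = 0.
First-step equations for the other states:
  h_X = 1 + 1/15*h_X + 1/15*h_Y + 1/5*h_Z + 2/5*h_W + 4/15*h_U
  h_Z = 1 + 4/15*h_X + 2/5*h_Y + 1/15*h_Z + 2/15*h_W + 2/15*h_U
  h_W = 1 + 2/15*h_X + 2/15*h_Y + 1/3*h_Z + 2/15*h_W + 4/15*h_U
  h_U = 1 + 1/15*h_X + 8/15*h_Y + 1/5*h_Z + 1/15*h_W + 2/15*h_U

Substituting h_Y = 0 and rearranging gives the linear system (I - Q) h = 1:
  [14/15, -1/5, -2/5, -4/15] . (h_X, h_Z, h_W, h_U) = 1
  [-4/15, 14/15, -2/15, -2/15] . (h_X, h_Z, h_W, h_U) = 1
  [-2/15, -1/3, 13/15, -4/15] . (h_X, h_Z, h_W, h_U) = 1
  [-1/15, -1/5, -1/15, 13/15] . (h_X, h_Z, h_W, h_U) = 1

Solving yields:
  h_X = 84105/20794
  h_Z = 32370/10397
  h_W = 38820/10397
  h_U = 51375/20794

Starting state is Z, so the expected hitting time is h_Z = 32370/10397.

Answer: 32370/10397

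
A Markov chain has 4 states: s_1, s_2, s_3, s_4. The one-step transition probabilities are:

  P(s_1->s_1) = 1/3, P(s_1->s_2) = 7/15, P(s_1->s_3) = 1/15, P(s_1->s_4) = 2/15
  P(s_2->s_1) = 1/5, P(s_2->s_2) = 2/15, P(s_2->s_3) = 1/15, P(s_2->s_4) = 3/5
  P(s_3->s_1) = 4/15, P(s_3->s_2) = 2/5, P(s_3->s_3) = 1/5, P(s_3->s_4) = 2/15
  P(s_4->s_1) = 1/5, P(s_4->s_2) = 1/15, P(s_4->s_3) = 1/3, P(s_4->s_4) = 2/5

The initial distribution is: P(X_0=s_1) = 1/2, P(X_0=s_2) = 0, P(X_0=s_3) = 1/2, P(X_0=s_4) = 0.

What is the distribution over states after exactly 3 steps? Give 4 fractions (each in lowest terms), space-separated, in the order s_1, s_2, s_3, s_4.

Answer: 814/3375 503/2250 613/3375 2387/6750

Derivation:
Propagating the distribution step by step (d_{t+1} = d_t * P):
d_0 = (s_1=1/2, s_2=0, s_3=1/2, s_4=0)
  d_1[s_1] = 1/2*1/3 + 0*1/5 + 1/2*4/15 + 0*1/5 = 3/10
  d_1[s_2] = 1/2*7/15 + 0*2/15 + 1/2*2/5 + 0*1/15 = 13/30
  d_1[s_3] = 1/2*1/15 + 0*1/15 + 1/2*1/5 + 0*1/3 = 2/15
  d_1[s_4] = 1/2*2/15 + 0*3/5 + 1/2*2/15 + 0*2/5 = 2/15
d_1 = (s_1=3/10, s_2=13/30, s_3=2/15, s_4=2/15)
  d_2[s_1] = 3/10*1/3 + 13/30*1/5 + 2/15*4/15 + 2/15*1/5 = 56/225
  d_2[s_2] = 3/10*7/15 + 13/30*2/15 + 2/15*2/5 + 2/15*1/15 = 13/50
  d_2[s_3] = 3/10*1/15 + 13/30*1/15 + 2/15*1/5 + 2/15*1/3 = 3/25
  d_2[s_4] = 3/10*2/15 + 13/30*3/5 + 2/15*2/15 + 2/15*2/5 = 167/450
d_2 = (s_1=56/225, s_2=13/50, s_3=3/25, s_4=167/450)
  d_3[s_1] = 56/225*1/3 + 13/50*1/5 + 3/25*4/15 + 167/450*1/5 = 814/3375
  d_3[s_2] = 56/225*7/15 + 13/50*2/15 + 3/25*2/5 + 167/450*1/15 = 503/2250
  d_3[s_3] = 56/225*1/15 + 13/50*1/15 + 3/25*1/5 + 167/450*1/3 = 613/3375
  d_3[s_4] = 56/225*2/15 + 13/50*3/5 + 3/25*2/15 + 167/450*2/5 = 2387/6750
d_3 = (s_1=814/3375, s_2=503/2250, s_3=613/3375, s_4=2387/6750)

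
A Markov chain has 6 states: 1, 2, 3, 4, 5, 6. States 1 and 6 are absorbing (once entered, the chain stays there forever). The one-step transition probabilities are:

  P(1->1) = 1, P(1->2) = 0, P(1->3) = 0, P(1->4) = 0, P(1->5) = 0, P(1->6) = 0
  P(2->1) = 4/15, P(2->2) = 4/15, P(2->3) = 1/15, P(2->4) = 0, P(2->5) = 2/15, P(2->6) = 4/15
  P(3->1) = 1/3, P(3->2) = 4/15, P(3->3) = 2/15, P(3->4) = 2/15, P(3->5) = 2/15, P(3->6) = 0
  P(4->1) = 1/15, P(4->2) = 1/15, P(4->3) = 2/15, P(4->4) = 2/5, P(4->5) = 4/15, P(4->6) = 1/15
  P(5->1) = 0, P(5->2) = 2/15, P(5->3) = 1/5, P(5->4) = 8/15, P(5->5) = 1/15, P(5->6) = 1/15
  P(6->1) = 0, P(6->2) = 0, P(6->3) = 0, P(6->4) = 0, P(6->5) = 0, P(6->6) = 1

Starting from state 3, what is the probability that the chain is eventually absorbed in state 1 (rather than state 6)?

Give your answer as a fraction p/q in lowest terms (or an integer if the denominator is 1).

Let a_i = P(absorbed in 1 | start in state i).
Boundary conditions: a_1 = 1, a_6 = 0.
For each transient state i, a_i = sum_j P(i->j) * a_j:
  a_2 = 4/15*a_1 + 4/15*a_2 + 1/15*a_3 + 0*a_4 + 2/15*a_5 + 4/15*a_6
  a_3 = 1/3*a_1 + 4/15*a_2 + 2/15*a_3 + 2/15*a_4 + 2/15*a_5 + 0*a_6
  a_4 = 1/15*a_1 + 1/15*a_2 + 2/15*a_3 + 2/5*a_4 + 4/15*a_5 + 1/15*a_6
  a_5 = 0*a_1 + 2/15*a_2 + 1/5*a_3 + 8/15*a_4 + 1/15*a_5 + 1/15*a_6

Substituting a_1 = 1 and a_6 = 0, rearrange to (I - Q) a = r where r[i] = P(i -> 1):
  [11/15, -1/15, 0, -2/15] . (a_2, a_3, a_4, a_5) = 4/15
  [-4/15, 13/15, -2/15, -2/15] . (a_2, a_3, a_4, a_5) = 1/3
  [-1/15, -2/15, 3/5, -4/15] . (a_2, a_3, a_4, a_5) = 1/15
  [-2/15, -1/5, -8/15, 14/15] . (a_2, a_3, a_4, a_5) = 0

Solving yields:
  a_2 = 449/844
  a_3 = 1223/1688
  a_4 = 491/844
  a_5 = 1903/3376

Starting state is 3, so the absorption probability is a_3 = 1223/1688.

Answer: 1223/1688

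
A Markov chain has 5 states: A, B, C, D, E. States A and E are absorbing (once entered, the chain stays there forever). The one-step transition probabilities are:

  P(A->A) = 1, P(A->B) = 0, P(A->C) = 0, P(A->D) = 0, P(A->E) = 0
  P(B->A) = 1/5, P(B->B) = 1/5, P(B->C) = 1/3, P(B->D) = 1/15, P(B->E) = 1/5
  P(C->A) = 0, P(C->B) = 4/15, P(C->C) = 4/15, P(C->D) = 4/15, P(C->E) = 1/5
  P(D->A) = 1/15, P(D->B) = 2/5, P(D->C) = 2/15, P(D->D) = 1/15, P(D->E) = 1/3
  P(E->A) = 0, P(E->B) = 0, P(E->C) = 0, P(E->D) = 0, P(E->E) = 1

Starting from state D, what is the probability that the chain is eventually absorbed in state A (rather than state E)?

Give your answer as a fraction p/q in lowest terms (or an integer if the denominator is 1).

Let a_i = P(absorbed in A | start in state i).
Boundary conditions: a_A = 1, a_E = 0.
For each transient state i, a_i = sum_j P(i->j) * a_j:
  a_B = 1/5*a_A + 1/5*a_B + 1/3*a_C + 1/15*a_D + 1/5*a_E
  a_C = 0*a_A + 4/15*a_B + 4/15*a_C + 4/15*a_D + 1/5*a_E
  a_D = 1/15*a_A + 2/5*a_B + 2/15*a_C + 1/15*a_D + 1/3*a_E

Substituting a_A = 1 and a_E = 0, rearrange to (I - Q) a = r where r[i] = P(i -> A):
  [4/5, -1/3, -1/15] . (a_B, a_C, a_D) = 1/5
  [-4/15, 11/15, -4/15] . (a_B, a_C, a_D) = 0
  [-2/5, -2/15, 14/15] . (a_B, a_C, a_D) = 1/15

Solving yields:
  a_B = 469/1278
  a_C = 146/639
  a_D = 167/639

Starting state is D, so the absorption probability is a_D = 167/639.

Answer: 167/639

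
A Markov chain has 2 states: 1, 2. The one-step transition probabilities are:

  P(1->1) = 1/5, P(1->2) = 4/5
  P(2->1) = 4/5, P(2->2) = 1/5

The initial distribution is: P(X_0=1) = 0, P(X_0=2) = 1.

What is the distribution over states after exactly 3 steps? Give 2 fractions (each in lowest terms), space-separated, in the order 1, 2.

Answer: 76/125 49/125

Derivation:
Propagating the distribution step by step (d_{t+1} = d_t * P):
d_0 = (1=0, 2=1)
  d_1[1] = 0*1/5 + 1*4/5 = 4/5
  d_1[2] = 0*4/5 + 1*1/5 = 1/5
d_1 = (1=4/5, 2=1/5)
  d_2[1] = 4/5*1/5 + 1/5*4/5 = 8/25
  d_2[2] = 4/5*4/5 + 1/5*1/5 = 17/25
d_2 = (1=8/25, 2=17/25)
  d_3[1] = 8/25*1/5 + 17/25*4/5 = 76/125
  d_3[2] = 8/25*4/5 + 17/25*1/5 = 49/125
d_3 = (1=76/125, 2=49/125)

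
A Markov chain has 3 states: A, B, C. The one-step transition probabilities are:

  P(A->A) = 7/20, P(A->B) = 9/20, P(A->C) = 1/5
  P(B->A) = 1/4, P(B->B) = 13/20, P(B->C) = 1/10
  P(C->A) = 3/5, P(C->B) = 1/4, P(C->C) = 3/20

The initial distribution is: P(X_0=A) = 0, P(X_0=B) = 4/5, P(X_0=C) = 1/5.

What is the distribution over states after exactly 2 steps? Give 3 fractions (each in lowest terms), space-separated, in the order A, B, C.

Propagating the distribution step by step (d_{t+1} = d_t * P):
d_0 = (A=0, B=4/5, C=1/5)
  d_1[A] = 0*7/20 + 4/5*1/4 + 1/5*3/5 = 8/25
  d_1[B] = 0*9/20 + 4/5*13/20 + 1/5*1/4 = 57/100
  d_1[C] = 0*1/5 + 4/5*1/10 + 1/5*3/20 = 11/100
d_1 = (A=8/25, B=57/100, C=11/100)
  d_2[A] = 8/25*7/20 + 57/100*1/4 + 11/100*3/5 = 641/2000
  d_2[B] = 8/25*9/20 + 57/100*13/20 + 11/100*1/4 = 271/500
  d_2[C] = 8/25*1/5 + 57/100*1/10 + 11/100*3/20 = 11/80
d_2 = (A=641/2000, B=271/500, C=11/80)

Answer: 641/2000 271/500 11/80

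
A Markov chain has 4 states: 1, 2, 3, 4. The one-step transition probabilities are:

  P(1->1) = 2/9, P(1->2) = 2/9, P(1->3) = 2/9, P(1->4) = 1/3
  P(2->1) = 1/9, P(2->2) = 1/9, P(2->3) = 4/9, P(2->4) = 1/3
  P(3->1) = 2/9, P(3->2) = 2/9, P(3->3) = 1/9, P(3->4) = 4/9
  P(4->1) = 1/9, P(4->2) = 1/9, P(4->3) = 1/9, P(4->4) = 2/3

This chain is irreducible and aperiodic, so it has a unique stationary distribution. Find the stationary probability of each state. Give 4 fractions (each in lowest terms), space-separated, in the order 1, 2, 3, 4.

Answer: 5/34 5/34 3/17 9/17

Derivation:
The stationary distribution satisfies pi = pi * P, i.e.:
  pi_1 = 2/9*pi_1 + 1/9*pi_2 + 2/9*pi_3 + 1/9*pi_4
  pi_2 = 2/9*pi_1 + 1/9*pi_2 + 2/9*pi_3 + 1/9*pi_4
  pi_3 = 2/9*pi_1 + 4/9*pi_2 + 1/9*pi_3 + 1/9*pi_4
  pi_4 = 1/3*pi_1 + 1/3*pi_2 + 4/9*pi_3 + 2/3*pi_4
with normalization: pi_1 + pi_2 + pi_3 + pi_4 = 1.

Using the first 3 balance equations plus normalization, the linear system A*pi = b is:
  [-7/9, 1/9, 2/9, 1/9] . pi = 0
  [2/9, -8/9, 2/9, 1/9] . pi = 0
  [2/9, 4/9, -8/9, 1/9] . pi = 0
  [1, 1, 1, 1] . pi = 1

Solving yields:
  pi_1 = 5/34
  pi_2 = 5/34
  pi_3 = 3/17
  pi_4 = 9/17

Verification (pi * P):
  5/34*2/9 + 5/34*1/9 + 3/17*2/9 + 9/17*1/9 = 5/34 = pi_1  (ok)
  5/34*2/9 + 5/34*1/9 + 3/17*2/9 + 9/17*1/9 = 5/34 = pi_2  (ok)
  5/34*2/9 + 5/34*4/9 + 3/17*1/9 + 9/17*1/9 = 3/17 = pi_3  (ok)
  5/34*1/3 + 5/34*1/3 + 3/17*4/9 + 9/17*2/3 = 9/17 = pi_4  (ok)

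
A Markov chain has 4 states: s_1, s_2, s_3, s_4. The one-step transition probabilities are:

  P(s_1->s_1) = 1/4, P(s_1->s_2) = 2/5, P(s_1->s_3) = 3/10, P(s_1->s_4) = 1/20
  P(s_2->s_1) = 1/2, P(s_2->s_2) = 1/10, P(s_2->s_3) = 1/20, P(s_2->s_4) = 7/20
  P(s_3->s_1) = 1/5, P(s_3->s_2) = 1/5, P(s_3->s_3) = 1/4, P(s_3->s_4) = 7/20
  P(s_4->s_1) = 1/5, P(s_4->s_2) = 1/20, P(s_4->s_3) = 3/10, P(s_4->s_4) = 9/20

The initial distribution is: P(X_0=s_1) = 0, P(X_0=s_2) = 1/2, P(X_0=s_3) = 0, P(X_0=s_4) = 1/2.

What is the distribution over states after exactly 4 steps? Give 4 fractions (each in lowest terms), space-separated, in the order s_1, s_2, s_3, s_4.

Answer: 21531/80000 7603/40000 19357/80000 11953/40000

Derivation:
Propagating the distribution step by step (d_{t+1} = d_t * P):
d_0 = (s_1=0, s_2=1/2, s_3=0, s_4=1/2)
  d_1[s_1] = 0*1/4 + 1/2*1/2 + 0*1/5 + 1/2*1/5 = 7/20
  d_1[s_2] = 0*2/5 + 1/2*1/10 + 0*1/5 + 1/2*1/20 = 3/40
  d_1[s_3] = 0*3/10 + 1/2*1/20 + 0*1/4 + 1/2*3/10 = 7/40
  d_1[s_4] = 0*1/20 + 1/2*7/20 + 0*7/20 + 1/2*9/20 = 2/5
d_1 = (s_1=7/20, s_2=3/40, s_3=7/40, s_4=2/5)
  d_2[s_1] = 7/20*1/4 + 3/40*1/2 + 7/40*1/5 + 2/5*1/5 = 6/25
  d_2[s_2] = 7/20*2/5 + 3/40*1/10 + 7/40*1/5 + 2/5*1/20 = 81/400
  d_2[s_3] = 7/20*3/10 + 3/40*1/20 + 7/40*1/4 + 2/5*3/10 = 109/400
  d_2[s_4] = 7/20*1/20 + 3/40*7/20 + 7/40*7/20 + 2/5*9/20 = 57/200
d_2 = (s_1=6/25, s_2=81/400, s_3=109/400, s_4=57/200)
  d_3[s_1] = 6/25*1/4 + 81/400*1/2 + 109/400*1/5 + 57/200*1/5 = 1091/4000
  d_3[s_2] = 6/25*2/5 + 81/400*1/10 + 109/400*1/5 + 57/200*1/20 = 37/200
  d_3[s_3] = 6/25*3/10 + 81/400*1/20 + 109/400*1/4 + 57/200*3/10 = 943/4000
  d_3[s_4] = 6/25*1/20 + 81/400*7/20 + 109/400*7/20 + 57/200*9/20 = 613/2000
d_3 = (s_1=1091/4000, s_2=37/200, s_3=943/4000, s_4=613/2000)
  d_4[s_1] = 1091/4000*1/4 + 37/200*1/2 + 943/4000*1/5 + 613/2000*1/5 = 21531/80000
  d_4[s_2] = 1091/4000*2/5 + 37/200*1/10 + 943/4000*1/5 + 613/2000*1/20 = 7603/40000
  d_4[s_3] = 1091/4000*3/10 + 37/200*1/20 + 943/4000*1/4 + 613/2000*3/10 = 19357/80000
  d_4[s_4] = 1091/4000*1/20 + 37/200*7/20 + 943/4000*7/20 + 613/2000*9/20 = 11953/40000
d_4 = (s_1=21531/80000, s_2=7603/40000, s_3=19357/80000, s_4=11953/40000)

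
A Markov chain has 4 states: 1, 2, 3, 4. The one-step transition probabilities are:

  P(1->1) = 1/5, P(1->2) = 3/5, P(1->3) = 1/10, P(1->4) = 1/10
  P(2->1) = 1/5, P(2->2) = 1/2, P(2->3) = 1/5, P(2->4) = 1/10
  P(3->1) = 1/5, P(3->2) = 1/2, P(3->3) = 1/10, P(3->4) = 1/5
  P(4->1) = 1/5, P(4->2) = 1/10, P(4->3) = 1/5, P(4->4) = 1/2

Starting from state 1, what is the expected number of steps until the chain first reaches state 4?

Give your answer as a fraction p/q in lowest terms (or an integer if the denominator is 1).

Answer: 555/64

Derivation:
Let h_i = expected steps to first reach 4 from state i.
Boundary: h_4 = 0.
First-step equations for the other states:
  h_1 = 1 + 1/5*h_1 + 3/5*h_2 + 1/10*h_3 + 1/10*h_4
  h_2 = 1 + 1/5*h_1 + 1/2*h_2 + 1/5*h_3 + 1/10*h_4
  h_3 = 1 + 1/5*h_1 + 1/2*h_2 + 1/10*h_3 + 1/5*h_4

Substituting h_4 = 0 and rearranging gives the linear system (I - Q) h = 1:
  [4/5, -3/5, -1/10] . (h_1, h_2, h_3) = 1
  [-1/5, 1/2, -1/5] . (h_1, h_2, h_3) = 1
  [-1/5, -1/2, 9/10] . (h_1, h_2, h_3) = 1

Solving yields:
  h_1 = 555/64
  h_2 = 275/32
  h_3 = 125/16

Starting state is 1, so the expected hitting time is h_1 = 555/64.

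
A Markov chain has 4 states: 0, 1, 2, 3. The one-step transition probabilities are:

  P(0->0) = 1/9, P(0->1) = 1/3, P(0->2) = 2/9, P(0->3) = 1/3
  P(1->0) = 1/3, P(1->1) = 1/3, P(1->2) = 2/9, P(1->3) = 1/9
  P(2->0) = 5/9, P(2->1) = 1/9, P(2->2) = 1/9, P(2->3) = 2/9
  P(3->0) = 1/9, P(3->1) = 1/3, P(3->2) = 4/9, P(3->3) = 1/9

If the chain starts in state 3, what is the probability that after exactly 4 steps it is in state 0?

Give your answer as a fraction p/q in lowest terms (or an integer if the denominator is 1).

Answer: 1855/6561

Derivation:
Computing P^4 by repeated multiplication:
P^1 =
  0: [1/9, 1/3, 2/9, 1/3]
  1: [1/3, 1/3, 2/9, 1/9]
  2: [5/9, 1/9, 1/9, 2/9]
  3: [1/9, 1/3, 4/9, 1/9]
P^2 =
  0: [23/81, 23/81, 22/81, 13/81]
  1: [23/81, 23/81, 2/9, 17/81]
  2: [5/27, 25/81, 7/27, 20/81]
  3: [31/81, 19/81, 16/81, 5/27]
P^3 =
  0: [215/729, 199/729, 166/729, 149/729]
  1: [199/729, 23/81, 178/729, 145/729]
  2: [215/729, 67/243, 181/729, 44/243]
  3: [61/243, 211/729, 176/729, 53/243]
P^4 =
  0: [199/729, 1855/6561, 530/2187, 1325/6561]
  1: [1855/6561, 1831/6561, 1570/6561, 145/729]
  2: [1855/6561, 1825/6561, 1541/6561, 1340/6561]
  3: [1855/6561, 1835/6561, 1600/6561, 1271/6561]

(P^4)[3 -> 0] = 1855/6561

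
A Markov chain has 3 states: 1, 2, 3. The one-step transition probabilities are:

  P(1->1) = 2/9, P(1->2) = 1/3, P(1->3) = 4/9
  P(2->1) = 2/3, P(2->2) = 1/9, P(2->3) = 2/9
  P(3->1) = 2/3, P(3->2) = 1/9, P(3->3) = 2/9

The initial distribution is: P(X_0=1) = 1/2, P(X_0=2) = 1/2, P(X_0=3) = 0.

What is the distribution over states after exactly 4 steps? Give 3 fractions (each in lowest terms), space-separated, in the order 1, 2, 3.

Propagating the distribution step by step (d_{t+1} = d_t * P):
d_0 = (1=1/2, 2=1/2, 3=0)
  d_1[1] = 1/2*2/9 + 1/2*2/3 + 0*2/3 = 4/9
  d_1[2] = 1/2*1/3 + 1/2*1/9 + 0*1/9 = 2/9
  d_1[3] = 1/2*4/9 + 1/2*2/9 + 0*2/9 = 1/3
d_1 = (1=4/9, 2=2/9, 3=1/3)
  d_2[1] = 4/9*2/9 + 2/9*2/3 + 1/3*2/3 = 38/81
  d_2[2] = 4/9*1/3 + 2/9*1/9 + 1/3*1/9 = 17/81
  d_2[3] = 4/9*4/9 + 2/9*2/9 + 1/3*2/9 = 26/81
d_2 = (1=38/81, 2=17/81, 3=26/81)
  d_3[1] = 38/81*2/9 + 17/81*2/3 + 26/81*2/3 = 334/729
  d_3[2] = 38/81*1/3 + 17/81*1/9 + 26/81*1/9 = 157/729
  d_3[3] = 38/81*4/9 + 17/81*2/9 + 26/81*2/9 = 238/729
d_3 = (1=334/729, 2=157/729, 3=238/729)
  d_4[1] = 334/729*2/9 + 157/729*2/3 + 238/729*2/3 = 3038/6561
  d_4[2] = 334/729*1/3 + 157/729*1/9 + 238/729*1/9 = 1397/6561
  d_4[3] = 334/729*4/9 + 157/729*2/9 + 238/729*2/9 = 2126/6561
d_4 = (1=3038/6561, 2=1397/6561, 3=2126/6561)

Answer: 3038/6561 1397/6561 2126/6561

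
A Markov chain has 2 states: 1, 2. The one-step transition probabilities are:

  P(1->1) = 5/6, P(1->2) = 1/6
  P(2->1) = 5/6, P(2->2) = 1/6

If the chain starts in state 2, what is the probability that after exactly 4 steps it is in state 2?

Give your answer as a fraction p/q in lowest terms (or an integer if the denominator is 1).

Answer: 1/6

Derivation:
Computing P^4 by repeated multiplication:
P^1 =
  1: [5/6, 1/6]
  2: [5/6, 1/6]
P^2 =
  1: [5/6, 1/6]
  2: [5/6, 1/6]
P^3 =
  1: [5/6, 1/6]
  2: [5/6, 1/6]
P^4 =
  1: [5/6, 1/6]
  2: [5/6, 1/6]

(P^4)[2 -> 2] = 1/6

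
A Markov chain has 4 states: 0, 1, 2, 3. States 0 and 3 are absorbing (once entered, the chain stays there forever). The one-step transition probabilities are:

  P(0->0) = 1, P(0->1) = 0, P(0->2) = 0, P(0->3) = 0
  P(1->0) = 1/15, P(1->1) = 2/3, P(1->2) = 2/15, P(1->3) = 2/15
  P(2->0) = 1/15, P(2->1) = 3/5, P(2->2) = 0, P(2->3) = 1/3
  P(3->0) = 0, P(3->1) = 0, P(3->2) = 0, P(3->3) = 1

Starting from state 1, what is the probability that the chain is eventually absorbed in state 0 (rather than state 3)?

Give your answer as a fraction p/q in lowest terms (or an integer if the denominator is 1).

Let a_i = P(absorbed in 0 | start in state i).
Boundary conditions: a_0 = 1, a_3 = 0.
For each transient state i, a_i = sum_j P(i->j) * a_j:
  a_1 = 1/15*a_0 + 2/3*a_1 + 2/15*a_2 + 2/15*a_3
  a_2 = 1/15*a_0 + 3/5*a_1 + 0*a_2 + 1/3*a_3

Substituting a_0 = 1 and a_3 = 0, rearrange to (I - Q) a = r where r[i] = P(i -> 0):
  [1/3, -2/15] . (a_1, a_2) = 1/15
  [-3/5, 1] . (a_1, a_2) = 1/15

Solving yields:
  a_1 = 17/57
  a_2 = 14/57

Starting state is 1, so the absorption probability is a_1 = 17/57.

Answer: 17/57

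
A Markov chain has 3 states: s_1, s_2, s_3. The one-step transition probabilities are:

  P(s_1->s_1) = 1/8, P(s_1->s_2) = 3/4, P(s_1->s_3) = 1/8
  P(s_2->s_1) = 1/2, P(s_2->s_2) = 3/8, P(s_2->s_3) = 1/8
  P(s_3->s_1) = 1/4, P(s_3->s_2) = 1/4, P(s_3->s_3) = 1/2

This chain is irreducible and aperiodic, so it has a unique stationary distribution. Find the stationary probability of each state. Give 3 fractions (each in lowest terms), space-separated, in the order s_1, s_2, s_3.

The stationary distribution satisfies pi = pi * P, i.e.:
  pi_s_1 = 1/8*pi_s_1 + 1/2*pi_s_2 + 1/4*pi_s_3
  pi_s_2 = 3/4*pi_s_1 + 3/8*pi_s_2 + 1/4*pi_s_3
  pi_s_3 = 1/8*pi_s_1 + 1/8*pi_s_2 + 1/2*pi_s_3
with normalization: pi_s_1 + pi_s_2 + pi_s_3 = 1.

Using the first 2 balance equations plus normalization, the linear system A*pi = b is:
  [-7/8, 1/2, 1/4] . pi = 0
  [3/4, -5/8, 1/4] . pi = 0
  [1, 1, 1] . pi = 1

Solving yields:
  pi_s_1 = 18/55
  pi_s_2 = 26/55
  pi_s_3 = 1/5

Verification (pi * P):
  18/55*1/8 + 26/55*1/2 + 1/5*1/4 = 18/55 = pi_s_1  (ok)
  18/55*3/4 + 26/55*3/8 + 1/5*1/4 = 26/55 = pi_s_2  (ok)
  18/55*1/8 + 26/55*1/8 + 1/5*1/2 = 1/5 = pi_s_3  (ok)

Answer: 18/55 26/55 1/5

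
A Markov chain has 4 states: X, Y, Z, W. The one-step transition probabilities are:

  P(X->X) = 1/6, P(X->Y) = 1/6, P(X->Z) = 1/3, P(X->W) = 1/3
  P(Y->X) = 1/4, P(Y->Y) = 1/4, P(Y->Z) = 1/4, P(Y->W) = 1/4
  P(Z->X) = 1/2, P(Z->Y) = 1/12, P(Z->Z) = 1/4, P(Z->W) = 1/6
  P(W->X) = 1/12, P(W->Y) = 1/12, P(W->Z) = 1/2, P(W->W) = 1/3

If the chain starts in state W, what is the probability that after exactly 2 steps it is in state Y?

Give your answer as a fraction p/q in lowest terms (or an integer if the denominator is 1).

Computing P^2 by repeated multiplication:
P^1 =
  X: [1/6, 1/6, 1/3, 1/3]
  Y: [1/4, 1/4, 1/4, 1/4]
  Z: [1/2, 1/12, 1/4, 1/6]
  W: [1/12, 1/12, 1/2, 1/3]
P^2 =
  X: [19/72, 1/8, 25/72, 19/72]
  Y: [1/4, 7/48, 1/3, 13/48]
  Z: [35/144, 5/36, 1/3, 41/144]
  W: [5/16, 5/48, 49/144, 35/144]

(P^2)[W -> Y] = 5/48

Answer: 5/48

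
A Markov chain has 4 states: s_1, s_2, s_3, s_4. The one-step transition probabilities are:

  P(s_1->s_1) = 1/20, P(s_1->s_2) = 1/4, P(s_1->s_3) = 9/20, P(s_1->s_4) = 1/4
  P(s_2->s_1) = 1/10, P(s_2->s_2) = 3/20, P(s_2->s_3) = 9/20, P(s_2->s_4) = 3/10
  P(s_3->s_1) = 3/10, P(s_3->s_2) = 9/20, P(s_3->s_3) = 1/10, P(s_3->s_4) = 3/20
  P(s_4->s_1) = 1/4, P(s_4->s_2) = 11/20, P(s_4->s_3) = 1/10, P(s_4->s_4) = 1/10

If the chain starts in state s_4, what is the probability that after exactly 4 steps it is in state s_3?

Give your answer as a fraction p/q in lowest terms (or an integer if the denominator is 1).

Computing P^4 by repeated multiplication:
P^1 =
  s_1: [1/20, 1/4, 9/20, 1/4]
  s_2: [1/10, 3/20, 9/20, 3/10]
  s_3: [3/10, 9/20, 1/10, 3/20]
  s_4: [1/4, 11/20, 1/10, 1/10]
P^2 =
  s_1: [9/40, 39/100, 41/200, 9/50]
  s_2: [23/100, 83/200, 3/16, 67/400]
  s_3: [51/400, 27/100, 29/80, 6/25]
  s_4: [49/400, 49/200, 19/50, 101/400]
P^3 =
  s_1: [627/4000, 153/500, 1261/4000, 111/500]
  s_2: [1209/8000, 237/800, 1303/4000, 363/1600]
  s_3: [1617/8000, 147/400, 1913/8000, 153/800]
  s_4: [831/4000, 1509/4000, 1829/8000, 1491/8000]
P^4 =
  s_1: [15081/80000, 6981/20000, 20957/80000, 8019/40000]
  s_2: [1533/8000, 28287/80000, 41053/160000, 31713/160000]
  s_3: [213/1280, 6369/20000, 47899/160000, 8631/40000]
  s_4: [26127/160000, 25113/80000, 1219/4000, 34887/160000]

(P^4)[s_4 -> s_3] = 1219/4000

Answer: 1219/4000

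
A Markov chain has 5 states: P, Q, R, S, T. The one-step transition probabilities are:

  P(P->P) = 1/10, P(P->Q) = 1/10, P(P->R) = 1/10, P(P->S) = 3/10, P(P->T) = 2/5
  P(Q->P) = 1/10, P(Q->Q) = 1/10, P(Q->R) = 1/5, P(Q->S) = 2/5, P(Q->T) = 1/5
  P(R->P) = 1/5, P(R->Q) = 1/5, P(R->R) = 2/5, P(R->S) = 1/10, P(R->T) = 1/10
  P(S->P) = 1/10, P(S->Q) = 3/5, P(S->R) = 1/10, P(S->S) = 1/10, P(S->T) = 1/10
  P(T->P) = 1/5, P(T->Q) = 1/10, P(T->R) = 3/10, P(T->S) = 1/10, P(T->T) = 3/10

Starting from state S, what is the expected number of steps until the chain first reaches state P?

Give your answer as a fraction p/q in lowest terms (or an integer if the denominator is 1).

Answer: 1525/212

Derivation:
Let h_i = expected steps to first reach P from state i.
Boundary: h_P = 0.
First-step equations for the other states:
  h_Q = 1 + 1/10*h_P + 1/10*h_Q + 1/5*h_R + 2/5*h_S + 1/5*h_T
  h_R = 1 + 1/5*h_P + 1/5*h_Q + 2/5*h_R + 1/10*h_S + 1/10*h_T
  h_S = 1 + 1/10*h_P + 3/5*h_Q + 1/10*h_R + 1/10*h_S + 1/10*h_T
  h_T = 1 + 1/5*h_P + 1/10*h_Q + 3/10*h_R + 1/10*h_S + 3/10*h_T

Substituting h_P = 0 and rearranging gives the linear system (I - Q) h = 1:
  [9/10, -1/5, -2/5, -1/5] . (h_Q, h_R, h_S, h_T) = 1
  [-1/5, 3/5, -1/10, -1/10] . (h_Q, h_R, h_S, h_T) = 1
  [-3/5, -1/10, 9/10, -1/10] . (h_Q, h_R, h_S, h_T) = 1
  [-1/10, -3/10, -1/10, 7/10] . (h_Q, h_R, h_S, h_T) = 1

Solving yields:
  h_Q = 2245/318
  h_R = 1985/318
  h_S = 1525/212
  h_T = 3905/636

Starting state is S, so the expected hitting time is h_S = 1525/212.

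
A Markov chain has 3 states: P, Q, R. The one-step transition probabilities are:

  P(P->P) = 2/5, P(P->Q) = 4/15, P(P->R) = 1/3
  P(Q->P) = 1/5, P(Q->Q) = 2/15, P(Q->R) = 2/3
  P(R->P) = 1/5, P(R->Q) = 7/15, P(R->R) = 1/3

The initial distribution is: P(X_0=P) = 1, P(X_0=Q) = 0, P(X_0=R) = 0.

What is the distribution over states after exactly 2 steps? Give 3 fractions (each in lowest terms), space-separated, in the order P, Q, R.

Answer: 7/25 67/225 19/45

Derivation:
Propagating the distribution step by step (d_{t+1} = d_t * P):
d_0 = (P=1, Q=0, R=0)
  d_1[P] = 1*2/5 + 0*1/5 + 0*1/5 = 2/5
  d_1[Q] = 1*4/15 + 0*2/15 + 0*7/15 = 4/15
  d_1[R] = 1*1/3 + 0*2/3 + 0*1/3 = 1/3
d_1 = (P=2/5, Q=4/15, R=1/3)
  d_2[P] = 2/5*2/5 + 4/15*1/5 + 1/3*1/5 = 7/25
  d_2[Q] = 2/5*4/15 + 4/15*2/15 + 1/3*7/15 = 67/225
  d_2[R] = 2/5*1/3 + 4/15*2/3 + 1/3*1/3 = 19/45
d_2 = (P=7/25, Q=67/225, R=19/45)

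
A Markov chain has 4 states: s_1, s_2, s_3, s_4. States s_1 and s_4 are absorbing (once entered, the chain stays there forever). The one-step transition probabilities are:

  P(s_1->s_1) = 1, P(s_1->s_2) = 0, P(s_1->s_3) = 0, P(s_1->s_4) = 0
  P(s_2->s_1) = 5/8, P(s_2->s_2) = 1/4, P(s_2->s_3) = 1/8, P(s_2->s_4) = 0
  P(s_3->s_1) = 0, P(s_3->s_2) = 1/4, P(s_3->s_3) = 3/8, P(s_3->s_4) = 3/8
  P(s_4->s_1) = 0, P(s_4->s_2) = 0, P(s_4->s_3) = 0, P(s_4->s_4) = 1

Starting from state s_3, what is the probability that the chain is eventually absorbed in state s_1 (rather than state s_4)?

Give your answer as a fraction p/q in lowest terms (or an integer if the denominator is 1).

Answer: 5/14

Derivation:
Let a_i = P(absorbed in s_1 | start in state i).
Boundary conditions: a_s_1 = 1, a_s_4 = 0.
For each transient state i, a_i = sum_j P(i->j) * a_j:
  a_s_2 = 5/8*a_s_1 + 1/4*a_s_2 + 1/8*a_s_3 + 0*a_s_4
  a_s_3 = 0*a_s_1 + 1/4*a_s_2 + 3/8*a_s_3 + 3/8*a_s_4

Substituting a_s_1 = 1 and a_s_4 = 0, rearrange to (I - Q) a = r where r[i] = P(i -> s_1):
  [3/4, -1/8] . (a_s_2, a_s_3) = 5/8
  [-1/4, 5/8] . (a_s_2, a_s_3) = 0

Solving yields:
  a_s_2 = 25/28
  a_s_3 = 5/14

Starting state is s_3, so the absorption probability is a_s_3 = 5/14.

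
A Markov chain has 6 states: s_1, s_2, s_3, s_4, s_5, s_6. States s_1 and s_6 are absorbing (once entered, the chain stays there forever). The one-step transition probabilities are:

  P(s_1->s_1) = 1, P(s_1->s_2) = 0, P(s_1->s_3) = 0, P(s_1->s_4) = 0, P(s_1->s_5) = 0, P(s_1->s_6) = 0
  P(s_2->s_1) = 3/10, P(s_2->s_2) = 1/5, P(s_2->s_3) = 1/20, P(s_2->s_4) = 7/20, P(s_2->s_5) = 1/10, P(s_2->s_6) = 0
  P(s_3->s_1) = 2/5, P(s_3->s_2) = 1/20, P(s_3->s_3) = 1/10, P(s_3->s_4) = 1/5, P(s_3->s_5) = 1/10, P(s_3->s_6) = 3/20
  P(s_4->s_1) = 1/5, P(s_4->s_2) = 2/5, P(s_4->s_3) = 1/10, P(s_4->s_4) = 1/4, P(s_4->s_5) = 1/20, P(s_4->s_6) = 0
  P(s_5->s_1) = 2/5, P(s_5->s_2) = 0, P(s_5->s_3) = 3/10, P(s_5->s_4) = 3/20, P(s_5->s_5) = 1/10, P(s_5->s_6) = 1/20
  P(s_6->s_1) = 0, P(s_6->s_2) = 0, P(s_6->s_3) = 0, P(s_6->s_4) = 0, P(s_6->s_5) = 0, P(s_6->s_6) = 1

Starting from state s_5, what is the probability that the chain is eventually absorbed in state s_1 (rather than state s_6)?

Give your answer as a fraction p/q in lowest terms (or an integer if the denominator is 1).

Answer: 4916/5671

Derivation:
Let a_i = P(absorbed in s_1 | start in state i).
Boundary conditions: a_s_1 = 1, a_s_6 = 0.
For each transient state i, a_i = sum_j P(i->j) * a_j:
  a_s_2 = 3/10*a_s_1 + 1/5*a_s_2 + 1/20*a_s_3 + 7/20*a_s_4 + 1/10*a_s_5 + 0*a_s_6
  a_s_3 = 2/5*a_s_1 + 1/20*a_s_2 + 1/10*a_s_3 + 1/5*a_s_4 + 1/10*a_s_5 + 3/20*a_s_6
  a_s_4 = 1/5*a_s_1 + 2/5*a_s_2 + 1/10*a_s_3 + 1/4*a_s_4 + 1/20*a_s_5 + 0*a_s_6
  a_s_5 = 2/5*a_s_1 + 0*a_s_2 + 3/10*a_s_3 + 3/20*a_s_4 + 1/10*a_s_5 + 1/20*a_s_6

Substituting a_s_1 = 1 and a_s_6 = 0, rearrange to (I - Q) a = r where r[i] = P(i -> s_1):
  [4/5, -1/20, -7/20, -1/10] . (a_s_2, a_s_3, a_s_4, a_s_5) = 3/10
  [-1/20, 9/10, -1/5, -1/10] . (a_s_2, a_s_3, a_s_4, a_s_5) = 2/5
  [-2/5, -1/10, 3/4, -1/20] . (a_s_2, a_s_3, a_s_4, a_s_5) = 1/5
  [0, -3/10, -3/20, 9/10] . (a_s_2, a_s_3, a_s_4, a_s_5) = 2/5

Solving yields:
  a_s_2 = 48068/51039
  a_s_3 = 40858/51039
  a_s_4 = 47644/51039
  a_s_5 = 4916/5671

Starting state is s_5, so the absorption probability is a_s_5 = 4916/5671.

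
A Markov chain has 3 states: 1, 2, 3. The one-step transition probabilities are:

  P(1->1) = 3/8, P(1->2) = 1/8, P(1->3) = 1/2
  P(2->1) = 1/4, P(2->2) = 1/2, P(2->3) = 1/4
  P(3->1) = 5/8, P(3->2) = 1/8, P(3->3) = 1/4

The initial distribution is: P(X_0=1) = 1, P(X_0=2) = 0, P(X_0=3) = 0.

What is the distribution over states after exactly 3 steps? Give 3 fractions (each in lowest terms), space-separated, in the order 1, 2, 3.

Propagating the distribution step by step (d_{t+1} = d_t * P):
d_0 = (1=1, 2=0, 3=0)
  d_1[1] = 1*3/8 + 0*1/4 + 0*5/8 = 3/8
  d_1[2] = 1*1/8 + 0*1/2 + 0*1/8 = 1/8
  d_1[3] = 1*1/2 + 0*1/4 + 0*1/4 = 1/2
d_1 = (1=3/8, 2=1/8, 3=1/2)
  d_2[1] = 3/8*3/8 + 1/8*1/4 + 1/2*5/8 = 31/64
  d_2[2] = 3/8*1/8 + 1/8*1/2 + 1/2*1/8 = 11/64
  d_2[3] = 3/8*1/2 + 1/8*1/4 + 1/2*1/4 = 11/32
d_2 = (1=31/64, 2=11/64, 3=11/32)
  d_3[1] = 31/64*3/8 + 11/64*1/4 + 11/32*5/8 = 225/512
  d_3[2] = 31/64*1/8 + 11/64*1/2 + 11/32*1/8 = 97/512
  d_3[3] = 31/64*1/2 + 11/64*1/4 + 11/32*1/4 = 95/256
d_3 = (1=225/512, 2=97/512, 3=95/256)

Answer: 225/512 97/512 95/256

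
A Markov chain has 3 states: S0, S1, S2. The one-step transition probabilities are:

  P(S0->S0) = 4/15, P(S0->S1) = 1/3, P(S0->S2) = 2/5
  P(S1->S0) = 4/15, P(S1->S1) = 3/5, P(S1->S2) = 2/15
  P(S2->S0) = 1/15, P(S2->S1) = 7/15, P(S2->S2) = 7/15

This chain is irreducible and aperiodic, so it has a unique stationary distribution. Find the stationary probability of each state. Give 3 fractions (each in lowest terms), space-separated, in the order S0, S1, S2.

The stationary distribution satisfies pi = pi * P, i.e.:
  pi_S0 = 4/15*pi_S0 + 4/15*pi_S1 + 1/15*pi_S2
  pi_S1 = 1/3*pi_S0 + 3/5*pi_S1 + 7/15*pi_S2
  pi_S2 = 2/5*pi_S0 + 2/15*pi_S1 + 7/15*pi_S2
with normalization: pi_S0 + pi_S1 + pi_S2 = 1.

Using the first 2 balance equations plus normalization, the linear system A*pi = b is:
  [-11/15, 4/15, 1/15] . pi = 0
  [1/3, -2/5, 7/15] . pi = 0
  [1, 1, 1] . pi = 1

Solving yields:
  pi_S0 = 17/81
  pi_S1 = 41/81
  pi_S2 = 23/81

Verification (pi * P):
  17/81*4/15 + 41/81*4/15 + 23/81*1/15 = 17/81 = pi_S0  (ok)
  17/81*1/3 + 41/81*3/5 + 23/81*7/15 = 41/81 = pi_S1  (ok)
  17/81*2/5 + 41/81*2/15 + 23/81*7/15 = 23/81 = pi_S2  (ok)

Answer: 17/81 41/81 23/81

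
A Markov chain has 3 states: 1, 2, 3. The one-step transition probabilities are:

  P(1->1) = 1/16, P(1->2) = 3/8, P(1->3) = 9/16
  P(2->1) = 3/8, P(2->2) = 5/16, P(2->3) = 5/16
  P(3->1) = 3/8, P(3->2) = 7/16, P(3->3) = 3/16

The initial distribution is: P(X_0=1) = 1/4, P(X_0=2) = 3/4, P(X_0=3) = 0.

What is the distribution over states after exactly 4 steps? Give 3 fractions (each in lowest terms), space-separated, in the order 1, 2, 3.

Answer: 74809/262144 97779/262144 22389/65536

Derivation:
Propagating the distribution step by step (d_{t+1} = d_t * P):
d_0 = (1=1/4, 2=3/4, 3=0)
  d_1[1] = 1/4*1/16 + 3/4*3/8 + 0*3/8 = 19/64
  d_1[2] = 1/4*3/8 + 3/4*5/16 + 0*7/16 = 21/64
  d_1[3] = 1/4*9/16 + 3/4*5/16 + 0*3/16 = 3/8
d_1 = (1=19/64, 2=21/64, 3=3/8)
  d_2[1] = 19/64*1/16 + 21/64*3/8 + 3/8*3/8 = 289/1024
  d_2[2] = 19/64*3/8 + 21/64*5/16 + 3/8*7/16 = 387/1024
  d_2[3] = 19/64*9/16 + 21/64*5/16 + 3/8*3/16 = 87/256
d_2 = (1=289/1024, 2=387/1024, 3=87/256)
  d_3[1] = 289/1024*1/16 + 387/1024*3/8 + 87/256*3/8 = 4699/16384
  d_3[2] = 289/1024*3/8 + 387/1024*5/16 + 87/256*7/16 = 6105/16384
  d_3[3] = 289/1024*9/16 + 387/1024*5/16 + 87/256*3/16 = 1395/4096
d_3 = (1=4699/16384, 2=6105/16384, 3=1395/4096)
  d_4[1] = 4699/16384*1/16 + 6105/16384*3/8 + 1395/4096*3/8 = 74809/262144
  d_4[2] = 4699/16384*3/8 + 6105/16384*5/16 + 1395/4096*7/16 = 97779/262144
  d_4[3] = 4699/16384*9/16 + 6105/16384*5/16 + 1395/4096*3/16 = 22389/65536
d_4 = (1=74809/262144, 2=97779/262144, 3=22389/65536)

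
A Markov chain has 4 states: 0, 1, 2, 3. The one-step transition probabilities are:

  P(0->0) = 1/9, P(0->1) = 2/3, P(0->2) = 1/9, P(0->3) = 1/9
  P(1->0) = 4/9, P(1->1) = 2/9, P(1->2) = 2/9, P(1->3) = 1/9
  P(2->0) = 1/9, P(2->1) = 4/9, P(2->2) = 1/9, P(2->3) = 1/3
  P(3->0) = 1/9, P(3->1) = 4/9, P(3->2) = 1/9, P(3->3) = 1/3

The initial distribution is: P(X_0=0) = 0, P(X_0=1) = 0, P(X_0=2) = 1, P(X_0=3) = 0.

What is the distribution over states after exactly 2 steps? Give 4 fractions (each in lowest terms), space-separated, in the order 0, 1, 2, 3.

Answer: 7/27 10/27 13/81 17/81

Derivation:
Propagating the distribution step by step (d_{t+1} = d_t * P):
d_0 = (0=0, 1=0, 2=1, 3=0)
  d_1[0] = 0*1/9 + 0*4/9 + 1*1/9 + 0*1/9 = 1/9
  d_1[1] = 0*2/3 + 0*2/9 + 1*4/9 + 0*4/9 = 4/9
  d_1[2] = 0*1/9 + 0*2/9 + 1*1/9 + 0*1/9 = 1/9
  d_1[3] = 0*1/9 + 0*1/9 + 1*1/3 + 0*1/3 = 1/3
d_1 = (0=1/9, 1=4/9, 2=1/9, 3=1/3)
  d_2[0] = 1/9*1/9 + 4/9*4/9 + 1/9*1/9 + 1/3*1/9 = 7/27
  d_2[1] = 1/9*2/3 + 4/9*2/9 + 1/9*4/9 + 1/3*4/9 = 10/27
  d_2[2] = 1/9*1/9 + 4/9*2/9 + 1/9*1/9 + 1/3*1/9 = 13/81
  d_2[3] = 1/9*1/9 + 4/9*1/9 + 1/9*1/3 + 1/3*1/3 = 17/81
d_2 = (0=7/27, 1=10/27, 2=13/81, 3=17/81)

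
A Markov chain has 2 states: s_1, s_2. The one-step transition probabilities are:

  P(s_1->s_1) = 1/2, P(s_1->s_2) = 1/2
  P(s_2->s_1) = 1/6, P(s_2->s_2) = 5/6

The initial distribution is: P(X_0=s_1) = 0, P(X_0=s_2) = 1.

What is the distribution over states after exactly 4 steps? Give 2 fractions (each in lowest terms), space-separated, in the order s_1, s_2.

Propagating the distribution step by step (d_{t+1} = d_t * P):
d_0 = (s_1=0, s_2=1)
  d_1[s_1] = 0*1/2 + 1*1/6 = 1/6
  d_1[s_2] = 0*1/2 + 1*5/6 = 5/6
d_1 = (s_1=1/6, s_2=5/6)
  d_2[s_1] = 1/6*1/2 + 5/6*1/6 = 2/9
  d_2[s_2] = 1/6*1/2 + 5/6*5/6 = 7/9
d_2 = (s_1=2/9, s_2=7/9)
  d_3[s_1] = 2/9*1/2 + 7/9*1/6 = 13/54
  d_3[s_2] = 2/9*1/2 + 7/9*5/6 = 41/54
d_3 = (s_1=13/54, s_2=41/54)
  d_4[s_1] = 13/54*1/2 + 41/54*1/6 = 20/81
  d_4[s_2] = 13/54*1/2 + 41/54*5/6 = 61/81
d_4 = (s_1=20/81, s_2=61/81)

Answer: 20/81 61/81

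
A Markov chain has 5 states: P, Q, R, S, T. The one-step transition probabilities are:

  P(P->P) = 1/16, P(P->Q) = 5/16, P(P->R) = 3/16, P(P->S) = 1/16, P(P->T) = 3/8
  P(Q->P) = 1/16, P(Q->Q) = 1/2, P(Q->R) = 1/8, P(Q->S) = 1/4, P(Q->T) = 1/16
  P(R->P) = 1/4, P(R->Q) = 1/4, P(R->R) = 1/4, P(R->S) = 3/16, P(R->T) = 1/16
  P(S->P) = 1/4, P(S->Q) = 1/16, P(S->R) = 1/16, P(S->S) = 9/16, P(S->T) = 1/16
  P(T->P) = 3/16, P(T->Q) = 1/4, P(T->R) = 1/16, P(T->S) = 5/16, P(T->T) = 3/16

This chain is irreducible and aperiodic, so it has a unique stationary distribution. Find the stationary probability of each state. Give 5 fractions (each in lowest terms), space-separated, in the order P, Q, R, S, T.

Answer: 261/1615 9047/33915 244/1995 10859/33915 292/2261

Derivation:
The stationary distribution satisfies pi = pi * P, i.e.:
  pi_P = 1/16*pi_P + 1/16*pi_Q + 1/4*pi_R + 1/4*pi_S + 3/16*pi_T
  pi_Q = 5/16*pi_P + 1/2*pi_Q + 1/4*pi_R + 1/16*pi_S + 1/4*pi_T
  pi_R = 3/16*pi_P + 1/8*pi_Q + 1/4*pi_R + 1/16*pi_S + 1/16*pi_T
  pi_S = 1/16*pi_P + 1/4*pi_Q + 3/16*pi_R + 9/16*pi_S + 5/16*pi_T
  pi_T = 3/8*pi_P + 1/16*pi_Q + 1/16*pi_R + 1/16*pi_S + 3/16*pi_T
with normalization: pi_P + pi_Q + pi_R + pi_S + pi_T = 1.

Using the first 4 balance equations plus normalization, the linear system A*pi = b is:
  [-15/16, 1/16, 1/4, 1/4, 3/16] . pi = 0
  [5/16, -1/2, 1/4, 1/16, 1/4] . pi = 0
  [3/16, 1/8, -3/4, 1/16, 1/16] . pi = 0
  [1/16, 1/4, 3/16, -7/16, 5/16] . pi = 0
  [1, 1, 1, 1, 1] . pi = 1

Solving yields:
  pi_P = 261/1615
  pi_Q = 9047/33915
  pi_R = 244/1995
  pi_S = 10859/33915
  pi_T = 292/2261

Verification (pi * P):
  261/1615*1/16 + 9047/33915*1/16 + 244/1995*1/4 + 10859/33915*1/4 + 292/2261*3/16 = 261/1615 = pi_P  (ok)
  261/1615*5/16 + 9047/33915*1/2 + 244/1995*1/4 + 10859/33915*1/16 + 292/2261*1/4 = 9047/33915 = pi_Q  (ok)
  261/1615*3/16 + 9047/33915*1/8 + 244/1995*1/4 + 10859/33915*1/16 + 292/2261*1/16 = 244/1995 = pi_R  (ok)
  261/1615*1/16 + 9047/33915*1/4 + 244/1995*3/16 + 10859/33915*9/16 + 292/2261*5/16 = 10859/33915 = pi_S  (ok)
  261/1615*3/8 + 9047/33915*1/16 + 244/1995*1/16 + 10859/33915*1/16 + 292/2261*3/16 = 292/2261 = pi_T  (ok)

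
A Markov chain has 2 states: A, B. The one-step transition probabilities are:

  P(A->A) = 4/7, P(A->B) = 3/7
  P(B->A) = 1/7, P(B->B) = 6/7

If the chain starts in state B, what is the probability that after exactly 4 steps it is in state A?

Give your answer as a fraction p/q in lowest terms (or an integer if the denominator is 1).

Answer: 580/2401

Derivation:
Computing P^4 by repeated multiplication:
P^1 =
  A: [4/7, 3/7]
  B: [1/7, 6/7]
P^2 =
  A: [19/49, 30/49]
  B: [10/49, 39/49]
P^3 =
  A: [106/343, 237/343]
  B: [79/343, 264/343]
P^4 =
  A: [661/2401, 1740/2401]
  B: [580/2401, 1821/2401]

(P^4)[B -> A] = 580/2401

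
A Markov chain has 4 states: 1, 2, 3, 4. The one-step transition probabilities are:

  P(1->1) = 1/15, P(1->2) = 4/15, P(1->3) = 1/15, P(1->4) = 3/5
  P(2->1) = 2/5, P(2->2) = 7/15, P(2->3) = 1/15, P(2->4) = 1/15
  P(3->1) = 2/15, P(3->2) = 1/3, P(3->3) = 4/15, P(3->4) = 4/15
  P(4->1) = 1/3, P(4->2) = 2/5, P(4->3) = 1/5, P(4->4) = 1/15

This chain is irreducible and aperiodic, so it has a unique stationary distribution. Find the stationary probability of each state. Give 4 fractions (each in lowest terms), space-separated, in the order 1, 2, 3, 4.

The stationary distribution satisfies pi = pi * P, i.e.:
  pi_1 = 1/15*pi_1 + 2/5*pi_2 + 2/15*pi_3 + 1/3*pi_4
  pi_2 = 4/15*pi_1 + 7/15*pi_2 + 1/3*pi_3 + 2/5*pi_4
  pi_3 = 1/15*pi_1 + 1/15*pi_2 + 4/15*pi_3 + 1/5*pi_4
  pi_4 = 3/5*pi_1 + 1/15*pi_2 + 4/15*pi_3 + 1/15*pi_4
with normalization: pi_1 + pi_2 + pi_3 + pi_4 = 1.

Using the first 3 balance equations plus normalization, the linear system A*pi = b is:
  [-14/15, 2/5, 2/15, 1/3] . pi = 0
  [4/15, -8/15, 1/3, 2/5] . pi = 0
  [1/15, 1/15, -11/15, 1/5] . pi = 0
  [1, 1, 1, 1] . pi = 1

Solving yields:
  pi_1 = 961/3640
  pi_2 = 107/280
  pi_3 = 111/910
  pi_4 = 211/910

Verification (pi * P):
  961/3640*1/15 + 107/280*2/5 + 111/910*2/15 + 211/910*1/3 = 961/3640 = pi_1  (ok)
  961/3640*4/15 + 107/280*7/15 + 111/910*1/3 + 211/910*2/5 = 107/280 = pi_2  (ok)
  961/3640*1/15 + 107/280*1/15 + 111/910*4/15 + 211/910*1/5 = 111/910 = pi_3  (ok)
  961/3640*3/5 + 107/280*1/15 + 111/910*4/15 + 211/910*1/15 = 211/910 = pi_4  (ok)

Answer: 961/3640 107/280 111/910 211/910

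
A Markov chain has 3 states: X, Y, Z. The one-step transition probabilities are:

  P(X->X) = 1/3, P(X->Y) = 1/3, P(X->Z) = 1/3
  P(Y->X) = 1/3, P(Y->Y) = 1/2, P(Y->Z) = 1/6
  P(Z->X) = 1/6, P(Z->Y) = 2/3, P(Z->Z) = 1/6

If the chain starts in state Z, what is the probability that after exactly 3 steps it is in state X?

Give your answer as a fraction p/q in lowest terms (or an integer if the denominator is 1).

Computing P^3 by repeated multiplication:
P^1 =
  X: [1/3, 1/3, 1/3]
  Y: [1/3, 1/2, 1/6]
  Z: [1/6, 2/3, 1/6]
P^2 =
  X: [5/18, 1/2, 2/9]
  Y: [11/36, 17/36, 2/9]
  Z: [11/36, 1/2, 7/36]
P^3 =
  X: [8/27, 53/108, 23/108]
  Y: [8/27, 35/72, 47/216]
  Z: [65/216, 13/27, 47/216]

(P^3)[Z -> X] = 65/216

Answer: 65/216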